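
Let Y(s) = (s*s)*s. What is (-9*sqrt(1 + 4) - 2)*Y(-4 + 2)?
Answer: 16 + 72*sqrt(5) ≈ 177.00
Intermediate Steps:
Y(s) = s**3 (Y(s) = s**2*s = s**3)
(-9*sqrt(1 + 4) - 2)*Y(-4 + 2) = (-9*sqrt(1 + 4) - 2)*(-4 + 2)**3 = (-9*sqrt(5) - 2)*(-2)**3 = (-2 - 9*sqrt(5))*(-8) = 16 + 72*sqrt(5)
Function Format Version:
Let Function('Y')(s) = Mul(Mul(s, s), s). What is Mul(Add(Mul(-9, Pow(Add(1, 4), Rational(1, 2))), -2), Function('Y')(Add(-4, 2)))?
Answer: Add(16, Mul(72, Pow(5, Rational(1, 2)))) ≈ 177.00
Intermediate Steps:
Function('Y')(s) = Pow(s, 3) (Function('Y')(s) = Mul(Pow(s, 2), s) = Pow(s, 3))
Mul(Add(Mul(-9, Pow(Add(1, 4), Rational(1, 2))), -2), Function('Y')(Add(-4, 2))) = Mul(Add(Mul(-9, Pow(Add(1, 4), Rational(1, 2))), -2), Pow(Add(-4, 2), 3)) = Mul(Add(Mul(-9, Pow(5, Rational(1, 2))), -2), Pow(-2, 3)) = Mul(Add(-2, Mul(-9, Pow(5, Rational(1, 2)))), -8) = Add(16, Mul(72, Pow(5, Rational(1, 2))))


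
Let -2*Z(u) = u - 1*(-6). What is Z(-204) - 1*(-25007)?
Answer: 25106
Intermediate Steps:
Z(u) = -3 - u/2 (Z(u) = -(u - 1*(-6))/2 = -(u + 6)/2 = -(6 + u)/2 = -3 - u/2)
Z(-204) - 1*(-25007) = (-3 - 1/2*(-204)) - 1*(-25007) = (-3 + 102) + 25007 = 99 + 25007 = 25106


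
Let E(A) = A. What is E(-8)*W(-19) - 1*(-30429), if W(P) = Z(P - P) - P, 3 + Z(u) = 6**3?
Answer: 28573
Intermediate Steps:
Z(u) = 213 (Z(u) = -3 + 6**3 = -3 + 216 = 213)
W(P) = 213 - P
E(-8)*W(-19) - 1*(-30429) = -8*(213 - 1*(-19)) - 1*(-30429) = -8*(213 + 19) + 30429 = -8*232 + 30429 = -1856 + 30429 = 28573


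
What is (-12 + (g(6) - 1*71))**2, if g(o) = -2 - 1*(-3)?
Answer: 6724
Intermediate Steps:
g(o) = 1 (g(o) = -2 + 3 = 1)
(-12 + (g(6) - 1*71))**2 = (-12 + (1 - 1*71))**2 = (-12 + (1 - 71))**2 = (-12 - 70)**2 = (-82)**2 = 6724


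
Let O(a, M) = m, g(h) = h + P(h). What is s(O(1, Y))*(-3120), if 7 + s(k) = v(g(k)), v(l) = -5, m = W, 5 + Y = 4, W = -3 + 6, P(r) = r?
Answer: 37440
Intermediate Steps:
W = 3
g(h) = 2*h (g(h) = h + h = 2*h)
Y = -1 (Y = -5 + 4 = -1)
m = 3
O(a, M) = 3
s(k) = -12 (s(k) = -7 - 5 = -12)
s(O(1, Y))*(-3120) = -12*(-3120) = 37440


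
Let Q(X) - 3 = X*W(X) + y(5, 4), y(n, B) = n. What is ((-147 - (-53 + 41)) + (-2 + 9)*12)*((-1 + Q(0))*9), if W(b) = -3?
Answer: -3213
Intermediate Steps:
Q(X) = 8 - 3*X (Q(X) = 3 + (X*(-3) + 5) = 3 + (-3*X + 5) = 3 + (5 - 3*X) = 8 - 3*X)
((-147 - (-53 + 41)) + (-2 + 9)*12)*((-1 + Q(0))*9) = ((-147 - (-53 + 41)) + (-2 + 9)*12)*((-1 + (8 - 3*0))*9) = ((-147 - 1*(-12)) + 7*12)*((-1 + (8 + 0))*9) = ((-147 + 12) + 84)*((-1 + 8)*9) = (-135 + 84)*(7*9) = -51*63 = -3213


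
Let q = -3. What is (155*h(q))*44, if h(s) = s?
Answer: -20460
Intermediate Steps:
(155*h(q))*44 = (155*(-3))*44 = -465*44 = -20460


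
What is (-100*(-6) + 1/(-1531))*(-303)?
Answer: -278335497/1531 ≈ -1.8180e+5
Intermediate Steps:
(-100*(-6) + 1/(-1531))*(-303) = (600 - 1/1531)*(-303) = (918599/1531)*(-303) = -278335497/1531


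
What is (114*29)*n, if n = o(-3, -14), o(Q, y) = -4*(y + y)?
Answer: 370272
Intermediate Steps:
o(Q, y) = -8*y
n = 112 (n = -8*(-14) = 112)
(114*29)*n = (114*29)*112 = 3306*112 = 370272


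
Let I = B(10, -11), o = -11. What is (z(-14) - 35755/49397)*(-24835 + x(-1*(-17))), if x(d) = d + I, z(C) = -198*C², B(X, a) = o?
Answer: 47598050370199/49397 ≈ 9.6358e+8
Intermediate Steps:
B(X, a) = -11
I = -11
x(d) = -11 + d (x(d) = d - 11 = -11 + d)
(z(-14) - 35755/49397)*(-24835 + x(-1*(-17))) = (-198*(-14)² - 35755/49397)*(-24835 + (-11 - 1*(-17))) = (-198*196 - 35755*1/49397)*(-24835 + (-11 + 17)) = (-38808 - 35755/49397)*(-24835 + 6) = -1917034531/49397*(-24829) = 47598050370199/49397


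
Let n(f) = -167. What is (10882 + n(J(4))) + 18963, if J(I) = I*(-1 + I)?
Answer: 29678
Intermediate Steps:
(10882 + n(J(4))) + 18963 = (10882 - 167) + 18963 = 10715 + 18963 = 29678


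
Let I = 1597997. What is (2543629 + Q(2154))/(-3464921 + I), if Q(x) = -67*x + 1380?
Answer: -2400691/1866924 ≈ -1.2859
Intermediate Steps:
Q(x) = 1380 - 67*x
(2543629 + Q(2154))/(-3464921 + I) = (2543629 + (1380 - 67*2154))/(-3464921 + 1597997) = (2543629 + (1380 - 144318))/(-1866924) = (2543629 - 142938)*(-1/1866924) = 2400691*(-1/1866924) = -2400691/1866924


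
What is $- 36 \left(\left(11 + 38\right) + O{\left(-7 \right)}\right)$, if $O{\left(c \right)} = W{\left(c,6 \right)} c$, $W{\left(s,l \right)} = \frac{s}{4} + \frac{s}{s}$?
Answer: $-1953$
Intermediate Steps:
$W{\left(s,l \right)} = 1 + \frac{s}{4}$ ($W{\left(s,l \right)} = s \frac{1}{4} + 1 = \frac{s}{4} + 1 = 1 + \frac{s}{4}$)
$O{\left(c \right)} = c \left(1 + \frac{c}{4}\right)$ ($O{\left(c \right)} = \left(1 + \frac{c}{4}\right) c = c \left(1 + \frac{c}{4}\right)$)
$- 36 \left(\left(11 + 38\right) + O{\left(-7 \right)}\right) = - 36 \left(\left(11 + 38\right) + \frac{1}{4} \left(-7\right) \left(4 - 7\right)\right) = - 36 \left(49 + \frac{1}{4} \left(-7\right) \left(-3\right)\right) = - 36 \left(49 + \frac{21}{4}\right) = \left(-36\right) \frac{217}{4} = -1953$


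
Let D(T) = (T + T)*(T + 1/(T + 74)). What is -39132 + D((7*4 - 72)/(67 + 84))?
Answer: -4965343649144/126887565 ≈ -39132.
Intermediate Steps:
D(T) = 2*T*(T + 1/(74 + T)) (D(T) = (2*T)*(T + 1/(74 + T)) = 2*T*(T + 1/(74 + T)))
-39132 + D((7*4 - 72)/(67 + 84)) = -39132 + 2*((7*4 - 72)/(67 + 84))*(1 + ((7*4 - 72)/(67 + 84))² + 74*((7*4 - 72)/(67 + 84)))/(74 + (7*4 - 72)/(67 + 84)) = -39132 + 2*((28 - 72)/151)*(1 + ((28 - 72)/151)² + 74*((28 - 72)/151))/(74 + (28 - 72)/151) = -39132 + 2*(-44*1/151)*(1 + (-44*1/151)² + 74*(-44*1/151))/(74 - 44*1/151) = -39132 + 2*(-44/151)*(1 + (-44/151)² + 74*(-44/151))/(74 - 44/151) = -39132 + 2*(-44/151)*(1 + 1936/22801 - 3256/151)/(11130/151) = -39132 + 2*(-44/151)*(151/11130)*(-466919/22801) = -39132 + 20544436/126887565 = -4965343649144/126887565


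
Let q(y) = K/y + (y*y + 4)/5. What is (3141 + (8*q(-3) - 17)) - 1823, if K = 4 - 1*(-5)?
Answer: 6489/5 ≈ 1297.8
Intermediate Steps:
K = 9 (K = 4 + 5 = 9)
q(y) = ⅘ + 9/y + y²/5 (q(y) = 9/y + (y*y + 4)/5 = 9/y + (y² + 4)*(⅕) = 9/y + (4 + y²)*(⅕) = 9/y + (⅘ + y²/5) = ⅘ + 9/y + y²/5)
(3141 + (8*q(-3) - 17)) - 1823 = (3141 + (8*((⅕)*(45 - 3*(4 + (-3)²))/(-3)) - 17)) - 1823 = (3141 + (8*((⅕)*(-⅓)*(45 - 3*(4 + 9))) - 17)) - 1823 = (3141 + (8*((⅕)*(-⅓)*(45 - 3*13)) - 17)) - 1823 = (3141 + (8*((⅕)*(-⅓)*(45 - 39)) - 17)) - 1823 = (3141 + (8*((⅕)*(-⅓)*6) - 17)) - 1823 = (3141 + (8*(-⅖) - 17)) - 1823 = (3141 + (-16/5 - 17)) - 1823 = (3141 - 101/5) - 1823 = 15604/5 - 1823 = 6489/5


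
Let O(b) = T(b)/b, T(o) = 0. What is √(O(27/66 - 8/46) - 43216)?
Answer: 4*I*√2701 ≈ 207.88*I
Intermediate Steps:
O(b) = 0 (O(b) = 0/b = 0)
√(O(27/66 - 8/46) - 43216) = √(0 - 43216) = √(-43216) = 4*I*√2701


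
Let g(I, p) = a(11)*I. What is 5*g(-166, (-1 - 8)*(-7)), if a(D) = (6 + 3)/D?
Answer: -7470/11 ≈ -679.09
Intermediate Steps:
a(D) = 9/D
g(I, p) = 9*I/11 (g(I, p) = (9/11)*I = (9*(1/11))*I = 9*I/11)
5*g(-166, (-1 - 8)*(-7)) = 5*((9/11)*(-166)) = 5*(-1494/11) = -7470/11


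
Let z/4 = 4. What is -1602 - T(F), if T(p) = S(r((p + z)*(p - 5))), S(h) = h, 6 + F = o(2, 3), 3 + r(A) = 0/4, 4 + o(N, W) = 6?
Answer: -1599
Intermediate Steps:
z = 16 (z = 4*4 = 16)
o(N, W) = 2 (o(N, W) = -4 + 6 = 2)
r(A) = -3 (r(A) = -3 + 0/4 = -3 + 0*(1/4) = -3 + 0 = -3)
F = -4 (F = -6 + 2 = -4)
T(p) = -3
-1602 - T(F) = -1602 - 1*(-3) = -1602 + 3 = -1599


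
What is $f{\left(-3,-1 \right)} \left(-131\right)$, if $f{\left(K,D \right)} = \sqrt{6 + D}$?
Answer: $- 131 \sqrt{5} \approx -292.92$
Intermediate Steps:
$f{\left(-3,-1 \right)} \left(-131\right) = \sqrt{6 - 1} \left(-131\right) = \sqrt{5} \left(-131\right) = - 131 \sqrt{5}$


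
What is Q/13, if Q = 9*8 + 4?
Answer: 76/13 ≈ 5.8462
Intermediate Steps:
Q = 76 (Q = 72 + 4 = 76)
Q/13 = 76/13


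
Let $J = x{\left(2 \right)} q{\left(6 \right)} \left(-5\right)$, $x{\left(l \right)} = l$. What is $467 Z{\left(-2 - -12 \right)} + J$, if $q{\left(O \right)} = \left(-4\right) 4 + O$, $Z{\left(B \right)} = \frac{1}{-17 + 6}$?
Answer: $\frac{633}{11} \approx 57.545$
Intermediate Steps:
$Z{\left(B \right)} = - \frac{1}{11}$ ($Z{\left(B \right)} = \frac{1}{-11} = - \frac{1}{11}$)
$q{\left(O \right)} = -16 + O$
$J = 100$ ($J = 2 \left(-16 + 6\right) \left(-5\right) = 2 \left(-10\right) \left(-5\right) = \left(-20\right) \left(-5\right) = 100$)
$467 Z{\left(-2 - -12 \right)} + J = 467 \left(- \frac{1}{11}\right) + 100 = - \frac{467}{11} + 100 = \frac{633}{11}$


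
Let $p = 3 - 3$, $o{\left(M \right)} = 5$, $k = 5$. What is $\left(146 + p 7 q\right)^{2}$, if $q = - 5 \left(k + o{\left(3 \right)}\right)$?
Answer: $21316$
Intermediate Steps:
$q = -50$ ($q = - 5 \left(5 + 5\right) = \left(-5\right) 10 = -50$)
$p = 0$ ($p = 3 - 3 = 0$)
$\left(146 + p 7 q\right)^{2} = \left(146 + 0 \cdot 7 \left(-50\right)\right)^{2} = \left(146 + 0 \left(-350\right)\right)^{2} = \left(146 + 0\right)^{2} = 146^{2} = 21316$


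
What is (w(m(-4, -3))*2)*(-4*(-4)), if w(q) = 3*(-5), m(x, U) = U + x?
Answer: -480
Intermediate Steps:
w(q) = -15
(w(m(-4, -3))*2)*(-4*(-4)) = (-15*2)*(-4*(-4)) = -30*16 = -480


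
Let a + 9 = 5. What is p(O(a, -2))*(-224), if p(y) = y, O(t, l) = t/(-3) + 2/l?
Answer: -224/3 ≈ -74.667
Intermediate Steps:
a = -4 (a = -9 + 5 = -4)
O(t, l) = 2/l - t/3 (O(t, l) = t*(-1/3) + 2/l = -t/3 + 2/l = 2/l - t/3)
p(O(a, -2))*(-224) = (2/(-2) - 1/3*(-4))*(-224) = (2*(-1/2) + 4/3)*(-224) = (-1 + 4/3)*(-224) = (1/3)*(-224) = -224/3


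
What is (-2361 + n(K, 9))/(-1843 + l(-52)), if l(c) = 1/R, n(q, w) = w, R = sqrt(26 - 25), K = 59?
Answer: 392/307 ≈ 1.2769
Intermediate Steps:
R = 1 (R = sqrt(1) = 1)
l(c) = 1 (l(c) = 1/1 = 1)
(-2361 + n(K, 9))/(-1843 + l(-52)) = (-2361 + 9)/(-1843 + 1) = -2352/(-1842) = -2352*(-1/1842) = 392/307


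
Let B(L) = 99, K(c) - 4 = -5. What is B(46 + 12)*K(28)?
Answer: -99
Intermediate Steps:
K(c) = -1 (K(c) = 4 - 5 = -1)
B(46 + 12)*K(28) = 99*(-1) = -99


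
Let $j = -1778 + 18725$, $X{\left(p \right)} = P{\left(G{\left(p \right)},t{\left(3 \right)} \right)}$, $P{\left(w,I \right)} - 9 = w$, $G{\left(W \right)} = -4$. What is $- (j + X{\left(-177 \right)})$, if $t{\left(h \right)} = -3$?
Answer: $-16952$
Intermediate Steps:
$P{\left(w,I \right)} = 9 + w$
$X{\left(p \right)} = 5$ ($X{\left(p \right)} = 9 - 4 = 5$)
$j = 16947$
$- (j + X{\left(-177 \right)}) = - (16947 + 5) = \left(-1\right) 16952 = -16952$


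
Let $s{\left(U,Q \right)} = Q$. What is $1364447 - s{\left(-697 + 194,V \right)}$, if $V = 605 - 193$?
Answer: $1364035$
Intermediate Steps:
$V = 412$ ($V = 605 - 193 = 412$)
$1364447 - s{\left(-697 + 194,V \right)} = 1364447 - 412 = 1364035$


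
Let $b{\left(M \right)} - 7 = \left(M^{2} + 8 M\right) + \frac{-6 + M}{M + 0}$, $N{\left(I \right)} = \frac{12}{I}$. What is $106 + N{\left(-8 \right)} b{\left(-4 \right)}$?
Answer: $\frac{463}{4} \approx 115.75$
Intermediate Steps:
$b{\left(M \right)} = 7 + M^{2} + 8 M + \frac{-6 + M}{M}$ ($b{\left(M \right)} = 7 + \left(\left(M^{2} + 8 M\right) + \frac{-6 + M}{M + 0}\right) = 7 + \left(\left(M^{2} + 8 M\right) + \frac{-6 + M}{M}\right) = 7 + \left(M^{2} + 8 M + \frac{-6 + M}{M}\right) = 7 + M^{2} + 8 M + \frac{-6 + M}{M}$)
$106 + N{\left(-8 \right)} b{\left(-4 \right)} = 106 + \frac{12}{-8} \left(8 + \left(-4\right)^{2} - \frac{6}{-4} + 8 \left(-4\right)\right) = 106 + 12 \left(- \frac{1}{8}\right) \left(8 + 16 - - \frac{3}{2} - 32\right) = 106 - \frac{3 \left(8 + 16 + \frac{3}{2} - 32\right)}{2} = 106 - - \frac{39}{4} = 106 + \frac{39}{4} = \frac{463}{4}$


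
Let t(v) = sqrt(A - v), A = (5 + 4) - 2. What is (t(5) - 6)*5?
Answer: -30 + 5*sqrt(2) ≈ -22.929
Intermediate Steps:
A = 7 (A = 9 - 2 = 7)
t(v) = sqrt(7 - v)
(t(5) - 6)*5 = (sqrt(7 - 1*5) - 6)*5 = (sqrt(7 - 5) - 6)*5 = (sqrt(2) - 6)*5 = (-6 + sqrt(2))*5 = -30 + 5*sqrt(2)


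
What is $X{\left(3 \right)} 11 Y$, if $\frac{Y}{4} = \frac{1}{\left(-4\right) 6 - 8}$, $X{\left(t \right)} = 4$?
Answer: $- \frac{11}{2} \approx -5.5$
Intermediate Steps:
$Y = - \frac{1}{8}$ ($Y = \frac{4}{\left(-4\right) 6 - 8} = \frac{4}{-24 - 8} = \frac{4}{-32} = 4 \left(- \frac{1}{32}\right) = - \frac{1}{8} \approx -0.125$)
$X{\left(3 \right)} 11 Y = 4 \cdot 11 \left(- \frac{1}{8}\right) = 4 \left(- \frac{11}{8}\right) = - \frac{11}{2}$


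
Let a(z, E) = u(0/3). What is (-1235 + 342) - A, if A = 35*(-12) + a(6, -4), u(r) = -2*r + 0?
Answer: -473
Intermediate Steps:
u(r) = -2*r
a(z, E) = 0 (a(z, E) = -0/3 = -2*0 = 0)
A = -420 (A = 35*(-12) + 0 = -420 + 0 = -420)
(-1235 + 342) - A = (-1235 + 342) - 1*(-420) = -893 + 420 = -473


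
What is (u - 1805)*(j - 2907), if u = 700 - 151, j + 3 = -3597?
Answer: 8172792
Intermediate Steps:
j = -3600 (j = -3 - 3597 = -3600)
u = 549
(u - 1805)*(j - 2907) = (549 - 1805)*(-3600 - 2907) = -1256*(-6507) = 8172792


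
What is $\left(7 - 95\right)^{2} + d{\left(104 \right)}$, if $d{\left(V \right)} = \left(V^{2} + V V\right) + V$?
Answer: $29480$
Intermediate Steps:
$d{\left(V \right)} = V + 2 V^{2}$ ($d{\left(V \right)} = \left(V^{2} + V^{2}\right) + V = 2 V^{2} + V = V + 2 V^{2}$)
$\left(7 - 95\right)^{2} + d{\left(104 \right)} = \left(7 - 95\right)^{2} + 104 \left(1 + 2 \cdot 104\right) = \left(-88\right)^{2} + 104 \left(1 + 208\right) = 7744 + 104 \cdot 209 = 7744 + 21736 = 29480$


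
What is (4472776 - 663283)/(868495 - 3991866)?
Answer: -3809493/3123371 ≈ -1.2197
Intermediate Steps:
(4472776 - 663283)/(868495 - 3991866) = 3809493/(-3123371) = 3809493*(-1/3123371) = -3809493/3123371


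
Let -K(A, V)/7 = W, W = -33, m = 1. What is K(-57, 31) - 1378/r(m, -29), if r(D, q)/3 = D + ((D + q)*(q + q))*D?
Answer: 86519/375 ≈ 230.72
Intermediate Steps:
K(A, V) = 231 (K(A, V) = -7*(-33) = 231)
r(D, q) = 3*D + 6*D*q*(D + q) (r(D, q) = 3*(D + ((D + q)*(q + q))*D) = 3*(D + ((D + q)*(2*q))*D) = 3*(D + (2*q*(D + q))*D) = 3*(D + 2*D*q*(D + q)) = 3*D + 6*D*q*(D + q))
K(-57, 31) - 1378/r(m, -29) = 231 - 1378*1/(3*(1 + 2*(-29)² + 2*1*(-29))) = 231 - 1378*1/(3*(1 + 2*841 - 58)) = 231 - 1378*1/(3*(1 + 1682 - 58)) = 231 - 1378/(3*1*1625) = 231 - 1378/4875 = 231 - 1378*1/4875 = 231 - 106/375 = 86519/375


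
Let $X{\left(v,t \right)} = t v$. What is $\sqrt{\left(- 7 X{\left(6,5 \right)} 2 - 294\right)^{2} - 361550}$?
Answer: $\sqrt{148246} \approx 385.03$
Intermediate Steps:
$\sqrt{\left(- 7 X{\left(6,5 \right)} 2 - 294\right)^{2} - 361550} = \sqrt{\left(- 7 \cdot 5 \cdot 6 \cdot 2 - 294\right)^{2} - 361550} = \sqrt{\left(\left(-7\right) 30 \cdot 2 - 294\right)^{2} - 361550} = \sqrt{\left(\left(-210\right) 2 - 294\right)^{2} - 361550} = \sqrt{\left(-420 - 294\right)^{2} - 361550} = \sqrt{\left(-714\right)^{2} - 361550} = \sqrt{509796 - 361550} = \sqrt{148246}$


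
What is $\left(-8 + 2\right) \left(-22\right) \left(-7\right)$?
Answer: $-924$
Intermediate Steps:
$\left(-8 + 2\right) \left(-22\right) \left(-7\right) = \left(-6\right) \left(-22\right) \left(-7\right) = 132 \left(-7\right) = -924$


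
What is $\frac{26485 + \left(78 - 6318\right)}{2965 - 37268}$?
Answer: $- \frac{20245}{34303} \approx -0.59018$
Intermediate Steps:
$\frac{26485 + \left(78 - 6318\right)}{2965 - 37268} = \frac{26485 + \left(78 - 6318\right)}{-34303} = \left(26485 - 6240\right) \left(- \frac{1}{34303}\right) = 20245 \left(- \frac{1}{34303}\right) = - \frac{20245}{34303}$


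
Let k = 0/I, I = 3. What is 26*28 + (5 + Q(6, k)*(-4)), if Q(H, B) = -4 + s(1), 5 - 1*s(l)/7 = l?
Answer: 637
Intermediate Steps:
s(l) = 35 - 7*l
k = 0 (k = 0/3 = 0*(⅓) = 0)
Q(H, B) = 24 (Q(H, B) = -4 + (35 - 7*1) = -4 + (35 - 7) = -4 + 28 = 24)
26*28 + (5 + Q(6, k)*(-4)) = 26*28 + (5 + 24*(-4)) = 728 + (5 - 96) = 728 - 91 = 637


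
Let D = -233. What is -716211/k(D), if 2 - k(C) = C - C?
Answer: -716211/2 ≈ -3.5811e+5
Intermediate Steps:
k(C) = 2 (k(C) = 2 - (C - C) = 2 - 1*0 = 2 + 0 = 2)
-716211/k(D) = -716211/2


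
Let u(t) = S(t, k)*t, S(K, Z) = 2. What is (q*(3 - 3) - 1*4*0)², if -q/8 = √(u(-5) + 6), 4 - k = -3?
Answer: 0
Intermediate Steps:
k = 7 (k = 4 - 1*(-3) = 4 + 3 = 7)
u(t) = 2*t
q = -16*I (q = -8*√(2*(-5) + 6) = -8*√(-10 + 6) = -16*I ≈ -16.0*I)
(q*(3 - 3) - 1*4*0)² = ((-16*I)*(3 - 3) - 1*4*0)² = (-16*I*0 - 4*0)² = (0 + 0)² = 0² = 0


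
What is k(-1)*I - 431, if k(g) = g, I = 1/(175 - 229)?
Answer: -23273/54 ≈ -430.98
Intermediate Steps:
I = -1/54 (I = 1/(-54) = -1/54 ≈ -0.018519)
k(-1)*I - 431 = -1*(-1/54) - 431 = 1/54 - 431 = -23273/54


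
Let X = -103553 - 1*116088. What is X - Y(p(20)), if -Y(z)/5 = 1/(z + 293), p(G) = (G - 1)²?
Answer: -143645209/654 ≈ -2.1964e+5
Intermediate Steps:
p(G) = (-1 + G)²
Y(z) = -5/(293 + z) (Y(z) = -5/(z + 293) = -5/(293 + z))
X = -219641 (X = -103553 - 116088 = -219641)
X - Y(p(20)) = -219641 - (-5)/(293 + (-1 + 20)²) = -219641 - (-5)/(293 + 19²) = -219641 - (-5)/(293 + 361) = -219641 - (-5)/654 = -219641 - 1*(-5/654) = -219641 + 5/654 = -143645209/654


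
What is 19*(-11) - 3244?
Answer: -3453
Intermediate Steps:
19*(-11) - 3244 = -209 - 3244 = -3453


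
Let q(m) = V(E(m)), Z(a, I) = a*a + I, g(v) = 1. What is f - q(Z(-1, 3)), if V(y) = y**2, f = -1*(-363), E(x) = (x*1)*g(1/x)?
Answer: 347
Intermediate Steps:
E(x) = x (E(x) = (x*1)*1 = x*1 = x)
Z(a, I) = I + a**2 (Z(a, I) = a**2 + I = I + a**2)
f = 363
q(m) = m**2
f - q(Z(-1, 3)) = 363 - (3 + (-1)**2)**2 = 363 - (3 + 1)**2 = 363 - 1*4**2 = 363 - 1*16 = 363 - 16 = 347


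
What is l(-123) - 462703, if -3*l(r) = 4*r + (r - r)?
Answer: -462539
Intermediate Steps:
l(r) = -4*r/3 (l(r) = -(4*r + (r - r))/3 = -(4*r + 0)/3 = -4*r/3)
l(-123) - 462703 = -4/3*(-123) - 462703 = 164 - 462703 = -462539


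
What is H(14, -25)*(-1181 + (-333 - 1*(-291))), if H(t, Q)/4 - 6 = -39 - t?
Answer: 229924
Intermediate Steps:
H(t, Q) = -132 - 4*t (H(t, Q) = 24 + 4*(-39 - t) = 24 + (-156 - 4*t) = -132 - 4*t)
H(14, -25)*(-1181 + (-333 - 1*(-291))) = (-132 - 4*14)*(-1181 + (-333 - 1*(-291))) = (-132 - 56)*(-1181 + (-333 + 291)) = -188*(-1181 - 42) = -188*(-1223) = 229924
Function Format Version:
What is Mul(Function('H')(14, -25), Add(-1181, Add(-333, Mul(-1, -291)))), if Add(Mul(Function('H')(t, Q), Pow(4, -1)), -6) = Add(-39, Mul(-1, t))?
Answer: 229924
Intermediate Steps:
Function('H')(t, Q) = Add(-132, Mul(-4, t)) (Function('H')(t, Q) = Add(24, Mul(4, Add(-39, Mul(-1, t)))) = Add(24, Add(-156, Mul(-4, t))) = Add(-132, Mul(-4, t)))
Mul(Function('H')(14, -25), Add(-1181, Add(-333, Mul(-1, -291)))) = Mul(Add(-132, Mul(-4, 14)), Add(-1181, Add(-333, Mul(-1, -291)))) = Mul(Add(-132, -56), Add(-1181, Add(-333, 291))) = Mul(-188, Add(-1181, -42)) = Mul(-188, -1223) = 229924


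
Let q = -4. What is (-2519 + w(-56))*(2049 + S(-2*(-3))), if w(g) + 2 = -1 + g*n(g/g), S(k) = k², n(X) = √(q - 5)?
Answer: -5258370 - 350280*I ≈ -5.2584e+6 - 3.5028e+5*I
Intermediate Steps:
n(X) = 3*I (n(X) = √(-4 - 5) = √(-9) = 3*I)
w(g) = -3 + 3*I*g (w(g) = -2 + (-1 + g*(3*I)) = -2 + (-1 + 3*I*g) = -3 + 3*I*g)
(-2519 + w(-56))*(2049 + S(-2*(-3))) = (-2519 + (-3 + 3*I*(-56)))*(2049 + (-2*(-3))²) = (-2519 + (-3 - 168*I))*(2049 + 6²) = (-2522 - 168*I)*(2049 + 36) = (-2522 - 168*I)*2085 = -5258370 - 350280*I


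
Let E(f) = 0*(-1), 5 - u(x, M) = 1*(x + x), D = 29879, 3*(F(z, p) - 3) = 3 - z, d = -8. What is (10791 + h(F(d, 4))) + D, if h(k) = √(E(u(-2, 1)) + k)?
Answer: 40670 + 2*√15/3 ≈ 40673.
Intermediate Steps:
F(z, p) = 4 - z/3 (F(z, p) = 3 + (3 - z)/3 = 3 + (1 - z/3) = 4 - z/3)
u(x, M) = 5 - 2*x (u(x, M) = 5 - (x + x) = 5 - 2*x)
E(f) = 0
h(k) = √k (h(k) = √(0 + k) = √k)
(10791 + h(F(d, 4))) + D = (10791 + √(4 - ⅓*(-8))) + 29879 = (10791 + √(4 + 8/3)) + 29879 = (10791 + √(20/3)) + 29879 = (10791 + 2*√15/3) + 29879 = 40670 + 2*√15/3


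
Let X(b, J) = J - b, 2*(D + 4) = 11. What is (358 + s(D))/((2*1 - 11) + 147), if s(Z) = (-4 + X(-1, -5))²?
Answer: 211/69 ≈ 3.0580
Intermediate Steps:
D = 3/2 (D = -4 + (½)*11 = -4 + 11/2 = 3/2 ≈ 1.5000)
s(Z) = 64 (s(Z) = (-4 + (-5 - 1*(-1)))² = (-4 + (-5 + 1))² = (-4 - 4)² = (-8)² = 64)
(358 + s(D))/((2*1 - 11) + 147) = (358 + 64)/((2*1 - 11) + 147) = 422/((2 - 11) + 147) = 422/(-9 + 147) = 422/138 = 422*(1/138) = 211/69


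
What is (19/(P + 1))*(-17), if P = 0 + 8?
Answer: -323/9 ≈ -35.889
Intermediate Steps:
P = 8
(19/(P + 1))*(-17) = (19/(8 + 1))*(-17) = (19/9)*(-17) = -323/9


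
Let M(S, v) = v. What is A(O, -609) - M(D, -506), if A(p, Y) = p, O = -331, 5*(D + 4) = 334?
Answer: 175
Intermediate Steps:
D = 314/5 (D = -4 + (1/5)*334 = -4 + 334/5 = 314/5 ≈ 62.800)
A(O, -609) - M(D, -506) = -331 - 1*(-506) = -331 + 506 = 175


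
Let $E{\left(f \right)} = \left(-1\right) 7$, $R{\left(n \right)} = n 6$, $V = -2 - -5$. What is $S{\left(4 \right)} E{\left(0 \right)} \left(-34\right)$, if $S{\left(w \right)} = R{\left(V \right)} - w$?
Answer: $3332$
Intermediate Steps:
$V = 3$ ($V = -2 + 5 = 3$)
$R{\left(n \right)} = 6 n$
$S{\left(w \right)} = 18 - w$ ($S{\left(w \right)} = 6 \cdot 3 - w = 18 - w$)
$E{\left(f \right)} = -7$
$S{\left(4 \right)} E{\left(0 \right)} \left(-34\right) = \left(18 - 4\right) \left(-7\right) \left(-34\right) = 14 \left(-7\right) \left(-34\right) = \left(-98\right) \left(-34\right) = 3332$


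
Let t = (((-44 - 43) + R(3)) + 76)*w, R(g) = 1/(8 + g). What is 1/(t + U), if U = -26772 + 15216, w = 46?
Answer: -11/132636 ≈ -8.2934e-5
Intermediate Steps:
t = -5520/11 (t = (((-44 - 43) + 1/(8 + 3)) + 76)*46 = ((-87 + 1/11) + 76)*46 = (-956/11 + 76)*46 = -120/11*46 = -5520/11 ≈ -501.82)
U = -11556
1/(t + U) = 1/(-5520/11 - 11556) = 1/(-132636/11) = -11/132636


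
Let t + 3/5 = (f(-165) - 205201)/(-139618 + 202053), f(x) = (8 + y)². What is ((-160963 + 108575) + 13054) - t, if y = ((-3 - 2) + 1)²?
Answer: -2455576204/62435 ≈ -39330.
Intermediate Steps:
y = 16 (y = (-5 + 1)² = (-4)² = 16)
f(x) = 576 (f(x) = (8 + 16)² = 24² = 576)
t = -242086/62435 (t = -⅗ + (576 - 205201)/(-139618 + 202053) = -⅗ - 204625/62435 = -⅗ - 204625*1/62435 = -⅗ - 40925/12487 = -242086/62435 ≈ -3.8774)
((-160963 + 108575) + 13054) - t = ((-160963 + 108575) + 13054) - 1*(-242086/62435) = (-52388 + 13054) + 242086/62435 = -39334 + 242086/62435 = -2455576204/62435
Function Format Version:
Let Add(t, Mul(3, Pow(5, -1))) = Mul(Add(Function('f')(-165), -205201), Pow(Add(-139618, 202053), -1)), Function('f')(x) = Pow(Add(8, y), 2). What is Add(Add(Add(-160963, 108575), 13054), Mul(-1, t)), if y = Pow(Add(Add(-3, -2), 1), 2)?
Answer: Rational(-2455576204, 62435) ≈ -39330.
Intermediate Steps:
y = 16 (y = Pow(Add(-5, 1), 2) = Pow(-4, 2) = 16)
Function('f')(x) = 576 (Function('f')(x) = Pow(Add(8, 16), 2) = Pow(24, 2) = 576)
t = Rational(-242086, 62435) (t = Add(Rational(-3, 5), Mul(Add(576, -205201), Pow(Add(-139618, 202053), -1))) = Add(Rational(-3, 5), Mul(-204625, Pow(62435, -1))) = Add(Rational(-3, 5), Mul(-204625, Rational(1, 62435))) = Add(Rational(-3, 5), Rational(-40925, 12487)) = Rational(-242086, 62435) ≈ -3.8774)
Add(Add(Add(-160963, 108575), 13054), Mul(-1, t)) = Add(Add(Add(-160963, 108575), 13054), Mul(-1, Rational(-242086, 62435))) = Add(Add(-52388, 13054), Rational(242086, 62435)) = Add(-39334, Rational(242086, 62435)) = Rational(-2455576204, 62435)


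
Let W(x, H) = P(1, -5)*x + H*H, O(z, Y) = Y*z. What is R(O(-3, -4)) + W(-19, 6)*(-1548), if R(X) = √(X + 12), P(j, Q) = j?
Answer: -26316 + 2*√6 ≈ -26311.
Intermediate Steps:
W(x, H) = x + H² (W(x, H) = 1*x + H*H = x + H²)
R(X) = √(12 + X)
R(O(-3, -4)) + W(-19, 6)*(-1548) = √(12 - 4*(-3)) + (-19 + 6²)*(-1548) = √(12 + 12) + (-19 + 36)*(-1548) = √24 + 17*(-1548) = 2*√6 - 26316 = -26316 + 2*√6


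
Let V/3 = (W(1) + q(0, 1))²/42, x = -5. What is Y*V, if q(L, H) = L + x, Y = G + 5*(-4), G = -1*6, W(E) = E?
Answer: -208/7 ≈ -29.714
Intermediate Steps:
G = -6
Y = -26 (Y = -6 + 5*(-4) = -6 - 20 = -26)
q(L, H) = -5 + L (q(L, H) = L - 5 = -5 + L)
V = 8/7 (V = 3*((1 + (-5 + 0))²/42) = 3*((1 - 5)²*(1/42)) = 3*((-4)²*(1/42)) = 3*(16*(1/42)) = 3*(8/21) = 8/7 ≈ 1.1429)
Y*V = -26*8/7 = -208/7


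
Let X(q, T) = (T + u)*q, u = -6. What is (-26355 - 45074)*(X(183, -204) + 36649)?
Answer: 127215049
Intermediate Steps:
X(q, T) = q*(-6 + T) (X(q, T) = (T - 6)*q = (-6 + T)*q = q*(-6 + T))
(-26355 - 45074)*(X(183, -204) + 36649) = (-26355 - 45074)*(183*(-6 - 204) + 36649) = -71429*(183*(-210) + 36649) = -71429*(-38430 + 36649) = -71429*(-1781) = 127215049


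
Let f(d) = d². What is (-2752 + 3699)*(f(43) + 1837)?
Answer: 3490642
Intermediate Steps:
(-2752 + 3699)*(f(43) + 1837) = (-2752 + 3699)*(43² + 1837) = 947*(1849 + 1837) = 947*3686 = 3490642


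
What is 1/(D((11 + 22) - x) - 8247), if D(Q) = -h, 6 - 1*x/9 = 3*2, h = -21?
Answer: -1/8226 ≈ -0.00012157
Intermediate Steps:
x = 0 (x = 54 - 27*2 = 54 - 9*6 = 54 - 54 = 0)
D(Q) = 21 (D(Q) = -1*(-21) = 21)
1/(D((11 + 22) - x) - 8247) = 1/(21 - 8247) = 1/(-8226) = -1/8226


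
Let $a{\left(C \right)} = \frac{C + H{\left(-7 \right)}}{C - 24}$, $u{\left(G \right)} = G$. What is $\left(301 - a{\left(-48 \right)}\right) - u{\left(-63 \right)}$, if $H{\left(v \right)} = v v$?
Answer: $\frac{26209}{72} \approx 364.01$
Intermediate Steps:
$H{\left(v \right)} = v^{2}$
$a{\left(C \right)} = \frac{49 + C}{-24 + C}$ ($a{\left(C \right)} = \frac{C + \left(-7\right)^{2}}{C - 24} = \frac{C + 49}{-24 + C} = \frac{49 + C}{-24 + C}$)
$\left(301 - a{\left(-48 \right)}\right) - u{\left(-63 \right)} = \left(301 - \frac{49 - 48}{-24 - 48}\right) - -63 = \left(301 - \frac{1}{-72} \cdot 1\right) + 63 = \left(301 - \left(- \frac{1}{72}\right) 1\right) + 63 = \left(301 - - \frac{1}{72}\right) + 63 = \left(301 + \frac{1}{72}\right) + 63 = \frac{21673}{72} + 63 = \frac{26209}{72}$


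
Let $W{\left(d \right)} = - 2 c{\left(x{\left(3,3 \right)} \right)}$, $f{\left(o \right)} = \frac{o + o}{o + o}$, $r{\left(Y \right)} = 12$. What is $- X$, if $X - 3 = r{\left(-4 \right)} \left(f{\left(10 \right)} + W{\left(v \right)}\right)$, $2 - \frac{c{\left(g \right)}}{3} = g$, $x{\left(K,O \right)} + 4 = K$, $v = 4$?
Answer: $201$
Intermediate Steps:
$x{\left(K,O \right)} = -4 + K$
$c{\left(g \right)} = 6 - 3 g$
$f{\left(o \right)} = 1$ ($f{\left(o \right)} = \frac{2 o}{2 o} = 2 o \frac{1}{2 o} = 1$)
$W{\left(d \right)} = -18$ ($W{\left(d \right)} = - 2 \left(6 - 3 \left(-4 + 3\right)\right) = - 2 \left(6 - -3\right) = - 2 \left(6 + 3\right) = \left(-2\right) 9 = -18$)
$X = -201$ ($X = 3 + 12 \left(1 - 18\right) = 3 + 12 \left(-17\right) = 3 - 204 = -201$)
$- X = \left(-1\right) \left(-201\right) = 201$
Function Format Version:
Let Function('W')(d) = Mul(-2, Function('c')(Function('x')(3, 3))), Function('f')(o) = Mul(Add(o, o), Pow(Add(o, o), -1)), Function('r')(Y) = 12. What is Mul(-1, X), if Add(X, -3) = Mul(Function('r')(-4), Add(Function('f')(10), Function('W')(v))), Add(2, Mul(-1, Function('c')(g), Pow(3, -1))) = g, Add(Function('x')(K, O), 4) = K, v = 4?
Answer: 201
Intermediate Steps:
Function('x')(K, O) = Add(-4, K)
Function('c')(g) = Add(6, Mul(-3, g))
Function('f')(o) = 1 (Function('f')(o) = Mul(Mul(2, o), Pow(Mul(2, o), -1)) = Mul(Mul(2, o), Mul(Rational(1, 2), Pow(o, -1))) = 1)
Function('W')(d) = -18 (Function('W')(d) = Mul(-2, Add(6, Mul(-3, Add(-4, 3)))) = Mul(-2, Add(6, Mul(-3, -1))) = Mul(-2, Add(6, 3)) = Mul(-2, 9) = -18)
X = -201 (X = Add(3, Mul(12, Add(1, -18))) = Add(3, Mul(12, -17)) = Add(3, -204) = -201)
Mul(-1, X) = Mul(-1, -201) = 201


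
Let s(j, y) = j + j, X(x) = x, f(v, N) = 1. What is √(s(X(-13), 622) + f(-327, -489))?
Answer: 5*I ≈ 5.0*I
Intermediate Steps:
s(j, y) = 2*j
√(s(X(-13), 622) + f(-327, -489)) = √(2*(-13) + 1) = √(-26 + 1) = √(-25) = 5*I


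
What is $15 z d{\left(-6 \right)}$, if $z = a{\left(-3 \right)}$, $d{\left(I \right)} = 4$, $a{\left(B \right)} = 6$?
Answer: $360$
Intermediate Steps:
$z = 6$
$15 z d{\left(-6 \right)} = 15 \cdot 6 \cdot 4 = 90 \cdot 4 = 360$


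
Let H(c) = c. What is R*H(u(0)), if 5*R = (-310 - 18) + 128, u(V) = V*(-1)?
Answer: 0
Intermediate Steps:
u(V) = -V
R = -40 (R = ((-310 - 18) + 128)/5 = (-328 + 128)/5 = (⅕)*(-200) = -40)
R*H(u(0)) = -(-40)*0 = -40*0 = 0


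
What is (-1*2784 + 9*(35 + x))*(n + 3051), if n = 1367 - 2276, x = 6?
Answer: -5172930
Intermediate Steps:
n = -909
(-1*2784 + 9*(35 + x))*(n + 3051) = (-1*2784 + 9*(35 + 6))*(-909 + 3051) = (-2784 + 9*41)*2142 = (-2784 + 369)*2142 = -2415*2142 = -5172930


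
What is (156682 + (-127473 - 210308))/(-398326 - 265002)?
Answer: 181099/663328 ≈ 0.27302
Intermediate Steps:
(156682 + (-127473 - 210308))/(-398326 - 265002) = (156682 - 337781)/(-663328) = -181099*(-1/663328) = 181099/663328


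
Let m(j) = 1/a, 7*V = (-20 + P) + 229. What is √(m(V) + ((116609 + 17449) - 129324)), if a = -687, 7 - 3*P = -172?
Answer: √2234300559/687 ≈ 68.804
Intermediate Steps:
P = 179/3 (P = 7/3 - ⅓*(-172) = 7/3 + 172/3 = 179/3 ≈ 59.667)
V = 806/21 (V = ((-20 + 179/3) + 229)/7 = (119/3 + 229)/7 = (⅐)*(806/3) = 806/21 ≈ 38.381)
m(j) = -1/687 (m(j) = 1/(-687) = -1/687)
√(m(V) + ((116609 + 17449) - 129324)) = √(-1/687 + ((116609 + 17449) - 129324)) = √(-1/687 + (134058 - 129324)) = √(-1/687 + 4734) = √(3252257/687) = √2234300559/687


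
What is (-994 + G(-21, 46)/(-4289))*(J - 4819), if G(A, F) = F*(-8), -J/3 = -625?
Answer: 12549971712/4289 ≈ 2.9261e+6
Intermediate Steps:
J = 1875 (J = -3*(-625) = 1875)
G(A, F) = -8*F
(-994 + G(-21, 46)/(-4289))*(J - 4819) = (-994 - 8*46/(-4289))*(1875 - 4819) = (-994 - 368*(-1/4289))*(-2944) = (-994 + 368/4289)*(-2944) = -4262898/4289*(-2944) = 12549971712/4289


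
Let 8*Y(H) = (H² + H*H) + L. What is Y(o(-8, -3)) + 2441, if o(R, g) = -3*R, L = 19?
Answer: 20699/8 ≈ 2587.4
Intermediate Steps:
Y(H) = 19/8 + H²/4 (Y(H) = ((H² + H*H) + 19)/8 = ((H² + H²) + 19)/8 = (2*H² + 19)/8 = (19 + 2*H²)/8 = 19/8 + H²/4)
Y(o(-8, -3)) + 2441 = (19/8 + (-3*(-8))²/4) + 2441 = (19/8 + (¼)*24²) + 2441 = (19/8 + (¼)*576) + 2441 = (19/8 + 144) + 2441 = 1171/8 + 2441 = 20699/8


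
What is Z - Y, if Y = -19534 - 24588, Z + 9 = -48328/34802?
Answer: 767586149/17401 ≈ 44112.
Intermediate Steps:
Z = -180773/17401 (Z = -9 - 48328/34802 = -9 - 48328*1/34802 = -9 - 24164/17401 = -180773/17401 ≈ -10.389)
Y = -44122
Z - Y = -180773/17401 - 1*(-44122) = -180773/17401 + 44122 = 767586149/17401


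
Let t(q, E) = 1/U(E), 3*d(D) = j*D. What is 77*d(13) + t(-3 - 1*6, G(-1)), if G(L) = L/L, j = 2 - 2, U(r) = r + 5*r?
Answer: 1/6 ≈ 0.16667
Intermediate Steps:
U(r) = 6*r
j = 0
G(L) = 1
d(D) = 0 (d(D) = (0*D)/3 = (1/3)*0 = 0)
t(q, E) = 1/(6*E)
77*d(13) + t(-3 - 1*6, G(-1)) = 77*0 + (1/6)/1 = 0 + (1/6)*1 = 0 + 1/6 = 1/6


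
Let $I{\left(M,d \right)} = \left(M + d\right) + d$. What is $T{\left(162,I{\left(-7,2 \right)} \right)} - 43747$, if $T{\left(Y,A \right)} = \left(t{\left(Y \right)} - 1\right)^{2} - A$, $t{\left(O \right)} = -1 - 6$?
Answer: $-43680$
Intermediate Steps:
$t{\left(O \right)} = -7$ ($t{\left(O \right)} = -1 - 6 = -7$)
$I{\left(M,d \right)} = M + 2 d$
$T{\left(Y,A \right)} = 64 - A$ ($T{\left(Y,A \right)} = \left(-7 - 1\right)^{2} - A = \left(-8\right)^{2} - A = 64 - A$)
$T{\left(162,I{\left(-7,2 \right)} \right)} - 43747 = \left(64 - \left(-7 + 2 \cdot 2\right)\right) - 43747 = \left(64 - \left(-7 + 4\right)\right) - 43747 = \left(64 - -3\right) - 43747 = \left(64 + 3\right) - 43747 = 67 - 43747 = -43680$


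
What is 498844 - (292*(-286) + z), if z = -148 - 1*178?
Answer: 582682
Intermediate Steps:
z = -326 (z = -148 - 178 = -326)
498844 - (292*(-286) + z) = 498844 - (292*(-286) - 326) = 498844 - (-83512 - 326) = 498844 - 1*(-83838) = 498844 + 83838 = 582682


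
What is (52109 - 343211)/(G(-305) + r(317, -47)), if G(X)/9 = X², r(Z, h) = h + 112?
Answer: -145551/418645 ≈ -0.34767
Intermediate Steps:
r(Z, h) = 112 + h
G(X) = 9*X²
(52109 - 343211)/(G(-305) + r(317, -47)) = (52109 - 343211)/(9*(-305)² + (112 - 47)) = -291102/(9*93025 + 65) = -291102/(837225 + 65) = -291102/837290 = -291102*1/837290 = -145551/418645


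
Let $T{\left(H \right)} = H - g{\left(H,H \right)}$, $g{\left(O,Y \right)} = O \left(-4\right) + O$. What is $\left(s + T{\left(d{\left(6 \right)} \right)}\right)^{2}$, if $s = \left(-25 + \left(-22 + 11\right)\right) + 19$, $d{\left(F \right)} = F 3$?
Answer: $3025$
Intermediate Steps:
$d{\left(F \right)} = 3 F$
$g{\left(O,Y \right)} = - 3 O$ ($g{\left(O,Y \right)} = - 4 O + O = - 3 O$)
$T{\left(H \right)} = 4 H$ ($T{\left(H \right)} = H - - 3 H = H + 3 H = 4 H$)
$s = -17$ ($s = \left(-25 - 11\right) + 19 = -36 + 19 = -17$)
$\left(s + T{\left(d{\left(6 \right)} \right)}\right)^{2} = \left(-17 + 4 \cdot 3 \cdot 6\right)^{2} = \left(-17 + 4 \cdot 18\right)^{2} = \left(-17 + 72\right)^{2} = 55^{2} = 3025$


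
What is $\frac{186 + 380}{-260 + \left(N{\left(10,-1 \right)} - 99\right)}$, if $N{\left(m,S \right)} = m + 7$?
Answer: $- \frac{283}{171} \approx -1.655$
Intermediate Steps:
$N{\left(m,S \right)} = 7 + m$
$\frac{186 + 380}{-260 + \left(N{\left(10,-1 \right)} - 99\right)} = \frac{186 + 380}{-260 + \left(\left(7 + 10\right) - 99\right)} = \frac{566}{-260 + \left(17 - 99\right)} = \frac{566}{-260 - 82} = \frac{566}{-342} = 566 \left(- \frac{1}{342}\right) = - \frac{283}{171}$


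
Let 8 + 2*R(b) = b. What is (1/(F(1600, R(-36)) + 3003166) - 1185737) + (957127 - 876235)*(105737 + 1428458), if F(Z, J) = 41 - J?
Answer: 372709476925419488/3003229 ≈ 1.2410e+11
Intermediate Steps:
R(b) = -4 + b/2
(1/(F(1600, R(-36)) + 3003166) - 1185737) + (957127 - 876235)*(105737 + 1428458) = (1/((41 - (-4 + (1/2)*(-36))) + 3003166) - 1185737) + (957127 - 876235)*(105737 + 1428458) = (1/((41 - (-4 - 18)) + 3003166) - 1185737) + 80892*1534195 = (1/((41 - 1*(-22)) + 3003166) - 1185737) + 124104101940 = (1/((41 + 22) + 3003166) - 1185737) + 124104101940 = (1/(63 + 3003166) - 1185737) + 124104101940 = (1/3003229 - 1185737) + 124104101940 = -3561039744772/3003229 + 124104101940 = 372709476925419488/3003229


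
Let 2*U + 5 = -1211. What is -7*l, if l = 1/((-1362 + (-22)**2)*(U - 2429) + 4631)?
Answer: -7/2671117 ≈ -2.6206e-6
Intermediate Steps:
U = -608 (U = -5/2 + (1/2)*(-1211) = -5/2 - 1211/2 = -608)
l = 1/2671117 (l = 1/((-1362 + (-22)**2)*(-608 - 2429) + 4631) = 1/((-1362 + 484)*(-3037) + 4631) = 1/(-878*(-3037) + 4631) = 1/(2666486 + 4631) = 1/2671117 ≈ 3.7438e-7)
-7*l = -7*1/2671117 = -7/2671117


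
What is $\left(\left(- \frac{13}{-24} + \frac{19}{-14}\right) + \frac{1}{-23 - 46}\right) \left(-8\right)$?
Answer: $\frac{1069}{161} \approx 6.6398$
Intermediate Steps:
$\left(\left(- \frac{13}{-24} + \frac{19}{-14}\right) + \frac{1}{-23 - 46}\right) \left(-8\right) = \left(\left(\left(-13\right) \left(- \frac{1}{24}\right) + 19 \left(- \frac{1}{14}\right)\right) + \frac{1}{-69}\right) \left(-8\right) = \left(\left(\frac{13}{24} - \frac{19}{14}\right) - \frac{1}{69}\right) \left(-8\right) = \left(- \frac{137}{168} - \frac{1}{69}\right) \left(-8\right) = \left(- \frac{1069}{1288}\right) \left(-8\right) = \frac{1069}{161}$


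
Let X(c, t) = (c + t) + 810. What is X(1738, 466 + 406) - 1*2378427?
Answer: -2375007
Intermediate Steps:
X(c, t) = 810 + c + t
X(1738, 466 + 406) - 1*2378427 = (810 + 1738 + (466 + 406)) - 1*2378427 = (810 + 1738 + 872) - 2378427 = 3420 - 2378427 = -2375007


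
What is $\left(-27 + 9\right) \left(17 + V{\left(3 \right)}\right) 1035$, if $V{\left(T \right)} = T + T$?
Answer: $-428490$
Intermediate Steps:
$V{\left(T \right)} = 2 T$
$\left(-27 + 9\right) \left(17 + V{\left(3 \right)}\right) 1035 = \left(-27 + 9\right) \left(17 + 2 \cdot 3\right) 1035 = - 18 \left(17 + 6\right) 1035 = \left(-18\right) 23 \cdot 1035 = \left(-414\right) 1035 = -428490$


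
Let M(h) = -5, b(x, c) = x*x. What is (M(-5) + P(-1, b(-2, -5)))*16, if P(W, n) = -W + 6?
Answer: 32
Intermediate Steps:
b(x, c) = x**2
P(W, n) = 6 - W
(M(-5) + P(-1, b(-2, -5)))*16 = (-5 + (6 - 1*(-1)))*16 = (-5 + (6 + 1))*16 = (-5 + 7)*16 = 2*16 = 32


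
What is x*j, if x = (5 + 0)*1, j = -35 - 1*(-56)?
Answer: 105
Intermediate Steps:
j = 21 (j = -35 + 56 = 21)
x = 5 (x = 5*1 = 5)
x*j = 5*21 = 105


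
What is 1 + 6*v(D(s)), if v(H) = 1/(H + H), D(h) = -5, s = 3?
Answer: ⅖ ≈ 0.40000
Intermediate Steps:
v(H) = 1/(2*H)
1 + 6*v(D(s)) = 1 + 6*((½)/(-5)) = 1 + 6*((½)*(-⅕)) = 1 + 6*(-⅒) = 1 - ⅗ = ⅖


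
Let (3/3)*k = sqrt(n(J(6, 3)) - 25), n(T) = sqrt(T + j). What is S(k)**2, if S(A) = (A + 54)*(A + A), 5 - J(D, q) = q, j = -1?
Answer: -277632 - 20736*I*sqrt(6) ≈ -2.7763e+5 - 50793.0*I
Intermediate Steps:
J(D, q) = 5 - q
n(T) = sqrt(-1 + T) (n(T) = sqrt(T - 1) = sqrt(-1 + T))
k = 2*I*sqrt(6) (k = sqrt(sqrt(-1 + (5 - 1*3)) - 25) = sqrt(sqrt(-1 + (5 - 3)) - 25) = sqrt(sqrt(-1 + 2) - 25) = sqrt(sqrt(1) - 25) = sqrt(1 - 25) = sqrt(-24) = 2*I*sqrt(6) ≈ 4.899*I)
S(A) = 2*A*(54 + A) (S(A) = (54 + A)*(2*A) = 2*A*(54 + A))
S(k)**2 = (2*(2*I*sqrt(6))*(54 + 2*I*sqrt(6)))**2 = (4*I*sqrt(6)*(54 + 2*I*sqrt(6)))**2 = -96*(54 + 2*I*sqrt(6))**2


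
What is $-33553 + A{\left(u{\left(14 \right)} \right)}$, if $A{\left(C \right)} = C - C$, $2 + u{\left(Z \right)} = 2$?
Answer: $-33553$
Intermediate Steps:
$u{\left(Z \right)} = 0$ ($u{\left(Z \right)} = -2 + 2 = 0$)
$A{\left(C \right)} = 0$
$-33553 + A{\left(u{\left(14 \right)} \right)} = -33553 + 0 = -33553$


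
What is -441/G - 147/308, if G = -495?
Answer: 91/220 ≈ 0.41364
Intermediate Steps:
-441/G - 147/308 = -441/(-495) - 147/308 = -441*(-1/495) - 147*1/308 = 49/55 - 21/44 = 91/220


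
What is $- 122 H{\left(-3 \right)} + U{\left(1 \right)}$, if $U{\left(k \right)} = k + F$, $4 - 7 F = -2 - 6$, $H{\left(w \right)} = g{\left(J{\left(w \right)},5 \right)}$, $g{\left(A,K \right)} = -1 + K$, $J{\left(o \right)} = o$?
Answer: $- \frac{3397}{7} \approx -485.29$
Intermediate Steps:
$H{\left(w \right)} = 4$ ($H{\left(w \right)} = -1 + 5 = 4$)
$F = \frac{12}{7}$ ($F = \frac{4}{7} - \frac{-2 - 6}{7} = \frac{4}{7} - - \frac{8}{7} = \frac{4}{7} + \frac{8}{7} = \frac{12}{7} \approx 1.7143$)
$U{\left(k \right)} = \frac{12}{7} + k$ ($U{\left(k \right)} = k + \frac{12}{7} = \frac{12}{7} + k$)
$- 122 H{\left(-3 \right)} + U{\left(1 \right)} = \left(-122\right) 4 + \left(\frac{12}{7} + 1\right) = -488 + \frac{19}{7} = - \frac{3397}{7}$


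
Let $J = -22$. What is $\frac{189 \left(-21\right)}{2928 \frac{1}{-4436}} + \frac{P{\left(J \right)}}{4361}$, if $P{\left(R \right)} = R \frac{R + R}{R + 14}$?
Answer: $\frac{6398460203}{1064084} \approx 6013.1$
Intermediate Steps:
$P{\left(R \right)} = \frac{2 R^{2}}{14 + R}$ ($P{\left(R \right)} = R \frac{2 R}{14 + R} = \frac{2 R^{2}}{14 + R}$)
$\frac{189 \left(-21\right)}{2928 \frac{1}{-4436}} + \frac{P{\left(J \right)}}{4361} = \frac{189 \left(-21\right)}{2928 \frac{1}{-4436}} + \frac{2 \left(-22\right)^{2} \frac{1}{14 - 22}}{4361} = - \frac{3969}{2928 \left(- \frac{1}{4436}\right)} + 2 \cdot 484 \frac{1}{-8} \cdot \frac{1}{4361} = - \frac{3969}{- \frac{732}{1109}} + 2 \cdot 484 \left(- \frac{1}{8}\right) \frac{1}{4361} = \left(-3969\right) \left(- \frac{1109}{732}\right) - \frac{121}{4361} = \frac{1467207}{244} - \frac{121}{4361} = \frac{6398460203}{1064084}$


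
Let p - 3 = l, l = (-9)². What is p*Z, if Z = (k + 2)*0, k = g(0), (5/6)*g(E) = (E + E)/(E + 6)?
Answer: 0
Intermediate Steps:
l = 81
g(E) = 12*E/(5*(6 + E)) (g(E) = 6*((E + E)/(E + 6))/5 = 6*((2*E)/(6 + E))/5 = 6*(2*E/(6 + E))/5 = 12*E/(5*(6 + E)))
p = 84 (p = 3 + 81 = 84)
k = 0 (k = (12/5)*0/(6 + 0) = (12/5)*0/6 = (12/5)*0*(⅙) = 0)
Z = 0 (Z = (0 + 2)*0 = 2*0 = 0)
p*Z = 84*0 = 0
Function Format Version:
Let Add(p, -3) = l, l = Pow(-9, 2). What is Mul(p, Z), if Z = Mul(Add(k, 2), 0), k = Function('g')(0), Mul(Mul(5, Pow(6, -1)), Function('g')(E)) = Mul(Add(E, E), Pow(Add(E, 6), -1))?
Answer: 0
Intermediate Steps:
l = 81
Function('g')(E) = Mul(Rational(12, 5), E, Pow(Add(6, E), -1)) (Function('g')(E) = Mul(Rational(6, 5), Mul(Add(E, E), Pow(Add(E, 6), -1))) = Mul(Rational(6, 5), Mul(Mul(2, E), Pow(Add(6, E), -1))) = Mul(Rational(6, 5), Mul(2, E, Pow(Add(6, E), -1))) = Mul(Rational(12, 5), E, Pow(Add(6, E), -1)))
p = 84 (p = Add(3, 81) = 84)
k = 0 (k = Mul(Rational(12, 5), 0, Pow(Add(6, 0), -1)) = Mul(Rational(12, 5), 0, Pow(6, -1)) = Mul(Rational(12, 5), 0, Rational(1, 6)) = 0)
Z = 0 (Z = Mul(Add(0, 2), 0) = Mul(2, 0) = 0)
Mul(p, Z) = Mul(84, 0) = 0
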